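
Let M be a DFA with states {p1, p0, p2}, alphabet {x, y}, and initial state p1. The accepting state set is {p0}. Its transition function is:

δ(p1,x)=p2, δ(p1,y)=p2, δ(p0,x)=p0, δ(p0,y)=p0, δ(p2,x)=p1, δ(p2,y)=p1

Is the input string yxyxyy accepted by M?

No

p1 → p2 → p1 → p2 → p1 → p2 → p1
End state p1 is not accepting.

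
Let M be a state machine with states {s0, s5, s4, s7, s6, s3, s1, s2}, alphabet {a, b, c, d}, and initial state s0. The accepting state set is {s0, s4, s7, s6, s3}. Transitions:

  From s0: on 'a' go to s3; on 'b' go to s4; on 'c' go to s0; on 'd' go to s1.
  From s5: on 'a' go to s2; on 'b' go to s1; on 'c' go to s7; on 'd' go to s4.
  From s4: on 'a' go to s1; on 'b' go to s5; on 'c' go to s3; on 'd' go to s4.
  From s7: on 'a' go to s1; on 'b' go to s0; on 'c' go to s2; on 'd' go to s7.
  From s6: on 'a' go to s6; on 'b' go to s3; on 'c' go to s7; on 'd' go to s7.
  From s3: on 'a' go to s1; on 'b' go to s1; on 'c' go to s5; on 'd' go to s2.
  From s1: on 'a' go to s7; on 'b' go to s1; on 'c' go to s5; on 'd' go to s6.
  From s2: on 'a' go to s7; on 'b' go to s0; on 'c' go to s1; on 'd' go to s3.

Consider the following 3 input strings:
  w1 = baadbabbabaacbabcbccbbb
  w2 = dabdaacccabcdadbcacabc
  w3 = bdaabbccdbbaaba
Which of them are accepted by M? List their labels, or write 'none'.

w2, w3

w1: s0 → s4 → s1 → s7 → s7 → s0 → s3 → s1 → s1 → s7 → s0 → s3 → s1 → s5 → s1 → s7 → s0 → s0 → s4 → s3 → s5 → s1 → s1 → s1  → end s1, rejected
w2: s0 → s1 → s7 → s0 → s1 → s7 → s1 → s5 → s7 → s2 → s7 → s0 → s0 → s1 → s7 → s7 → s0 → s0 → s3 → s5 → s2 → s0 → s0  → end s0, accepted
w3: s0 → s4 → s4 → s1 → s7 → s0 → s4 → s3 → s5 → s4 → s5 → s1 → s7 → s1 → s1 → s7  → end s7, accepted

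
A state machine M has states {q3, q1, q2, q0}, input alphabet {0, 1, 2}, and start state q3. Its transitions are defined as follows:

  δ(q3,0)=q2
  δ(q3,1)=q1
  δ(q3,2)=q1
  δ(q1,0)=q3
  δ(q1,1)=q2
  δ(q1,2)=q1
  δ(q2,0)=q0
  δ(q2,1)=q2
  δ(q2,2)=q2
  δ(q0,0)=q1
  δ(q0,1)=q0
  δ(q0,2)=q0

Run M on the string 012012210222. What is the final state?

q3 → q2 → q2 → q2 → q0 → q0 → q0 → q0 → q0 → q1 → q1 → q1 → q1

q1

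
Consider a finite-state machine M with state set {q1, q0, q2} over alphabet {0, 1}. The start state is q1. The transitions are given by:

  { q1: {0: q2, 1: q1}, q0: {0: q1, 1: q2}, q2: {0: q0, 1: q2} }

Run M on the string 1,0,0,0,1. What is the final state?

Trace: q1 -1-> q1 -0-> q2 -0-> q0 -0-> q1 -1-> q1

q1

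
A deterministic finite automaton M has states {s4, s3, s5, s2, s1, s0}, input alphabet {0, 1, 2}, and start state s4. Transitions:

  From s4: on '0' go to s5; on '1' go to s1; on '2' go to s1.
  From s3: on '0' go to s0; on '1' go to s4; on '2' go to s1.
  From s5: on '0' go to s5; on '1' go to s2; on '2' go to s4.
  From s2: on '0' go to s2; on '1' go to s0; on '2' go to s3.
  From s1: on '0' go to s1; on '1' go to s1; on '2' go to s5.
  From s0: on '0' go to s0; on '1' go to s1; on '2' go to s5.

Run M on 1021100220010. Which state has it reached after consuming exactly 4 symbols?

start at s4
read '1': s4 → s1
read '0': s1 → s1
read '2': s1 → s5
read '1': s5 → s2
After 4 symbols: s2.

s2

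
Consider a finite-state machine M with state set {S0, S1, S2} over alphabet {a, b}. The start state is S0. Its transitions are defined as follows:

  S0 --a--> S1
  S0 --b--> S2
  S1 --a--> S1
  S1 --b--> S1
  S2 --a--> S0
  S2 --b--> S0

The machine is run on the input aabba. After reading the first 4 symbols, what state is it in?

Trace: S0 -a-> S1 -a-> S1 -b-> S1 -b-> S1
After 4 symbols: S1.

S1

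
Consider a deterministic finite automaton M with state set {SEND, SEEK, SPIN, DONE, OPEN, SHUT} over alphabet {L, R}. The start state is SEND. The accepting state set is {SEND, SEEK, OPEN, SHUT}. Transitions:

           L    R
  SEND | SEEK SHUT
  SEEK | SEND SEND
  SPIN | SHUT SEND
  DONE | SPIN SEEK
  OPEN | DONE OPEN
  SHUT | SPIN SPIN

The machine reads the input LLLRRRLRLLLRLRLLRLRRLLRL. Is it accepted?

start at SEND
read 'L': SEND → SEEK
read 'L': SEEK → SEND
read 'L': SEND → SEEK
read 'R': SEEK → SEND
read 'R': SEND → SHUT
read 'R': SHUT → SPIN
read 'L': SPIN → SHUT
read 'R': SHUT → SPIN
read 'L': SPIN → SHUT
read 'L': SHUT → SPIN
read 'L': SPIN → SHUT
read 'R': SHUT → SPIN
read 'L': SPIN → SHUT
read 'R': SHUT → SPIN
read 'L': SPIN → SHUT
read 'L': SHUT → SPIN
read 'R': SPIN → SEND
read 'L': SEND → SEEK
read 'R': SEEK → SEND
read 'R': SEND → SHUT
read 'L': SHUT → SPIN
read 'L': SPIN → SHUT
read 'R': SHUT → SPIN
read 'L': SPIN → SHUT
End state SHUT is accepting.

Yes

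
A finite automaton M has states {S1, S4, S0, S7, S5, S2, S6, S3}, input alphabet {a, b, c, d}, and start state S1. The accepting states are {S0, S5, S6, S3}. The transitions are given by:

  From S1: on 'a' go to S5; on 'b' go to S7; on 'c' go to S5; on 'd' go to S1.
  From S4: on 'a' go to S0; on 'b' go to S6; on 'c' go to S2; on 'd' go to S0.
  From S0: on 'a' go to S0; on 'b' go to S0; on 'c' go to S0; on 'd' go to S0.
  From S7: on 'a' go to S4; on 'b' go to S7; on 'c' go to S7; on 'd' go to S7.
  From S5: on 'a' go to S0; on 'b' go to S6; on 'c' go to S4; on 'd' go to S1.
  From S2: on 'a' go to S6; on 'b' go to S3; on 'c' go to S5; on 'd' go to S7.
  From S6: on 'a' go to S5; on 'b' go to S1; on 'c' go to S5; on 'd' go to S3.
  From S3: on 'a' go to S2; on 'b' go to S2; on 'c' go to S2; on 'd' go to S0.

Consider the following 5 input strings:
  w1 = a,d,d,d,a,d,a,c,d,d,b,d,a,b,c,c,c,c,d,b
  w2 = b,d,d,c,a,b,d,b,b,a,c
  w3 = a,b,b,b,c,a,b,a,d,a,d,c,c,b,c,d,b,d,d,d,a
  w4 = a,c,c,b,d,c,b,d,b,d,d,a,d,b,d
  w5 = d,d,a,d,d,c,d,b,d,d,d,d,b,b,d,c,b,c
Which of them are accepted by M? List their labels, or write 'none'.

w1: S1 → S5 → S1 → S1 → S1 → S5 → S1 → S5 → S4 → S0 → S0 → S0 → S0 → S0 → S0 → S0 → S0 → S0 → S0 → S0 → S0  → end S0, accepted
w2: S1 → S7 → S7 → S7 → S7 → S4 → S6 → S3 → S2 → S3 → S2 → S5  → end S5, accepted
w3: S1 → S5 → S6 → S1 → S7 → S7 → S4 → S6 → S5 → S1 → S5 → S1 → S5 → S4 → S6 → S5 → S1 → S7 → S7 → S7 → S7 → S4  → end S4, rejected
w4: S1 → S5 → S4 → S2 → S3 → S0 → S0 → S0 → S0 → S0 → S0 → S0 → S0 → S0 → S0 → S0  → end S0, accepted
w5: S1 → S1 → S1 → S5 → S1 → S1 → S5 → S1 → S7 → S7 → S7 → S7 → S7 → S7 → S7 → S7 → S7 → S7 → S7  → end S7, rejected

w1, w2, w4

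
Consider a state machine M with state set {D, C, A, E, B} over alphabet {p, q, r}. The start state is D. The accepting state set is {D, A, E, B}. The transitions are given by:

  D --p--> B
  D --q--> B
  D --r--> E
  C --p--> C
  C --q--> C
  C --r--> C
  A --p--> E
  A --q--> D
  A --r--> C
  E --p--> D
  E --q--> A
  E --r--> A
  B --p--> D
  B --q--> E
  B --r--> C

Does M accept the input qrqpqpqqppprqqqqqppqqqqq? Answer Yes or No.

D → B → C → C → C → C → C → C → C → C → C → C → C → C → C → C → C → C → C → C → C → C → C → C → C
End state C is not accepting.

No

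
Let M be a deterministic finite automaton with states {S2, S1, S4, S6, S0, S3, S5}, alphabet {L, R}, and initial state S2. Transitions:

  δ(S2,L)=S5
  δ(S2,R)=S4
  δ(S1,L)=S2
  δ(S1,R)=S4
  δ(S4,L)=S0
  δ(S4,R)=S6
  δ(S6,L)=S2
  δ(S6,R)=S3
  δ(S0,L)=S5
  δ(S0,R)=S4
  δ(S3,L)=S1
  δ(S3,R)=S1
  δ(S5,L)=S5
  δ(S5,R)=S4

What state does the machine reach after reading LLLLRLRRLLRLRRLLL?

start at S2
read 'L': S2 → S5
read 'L': S5 → S5
read 'L': S5 → S5
read 'L': S5 → S5
read 'R': S5 → S4
read 'L': S4 → S0
read 'R': S0 → S4
read 'R': S4 → S6
read 'L': S6 → S2
read 'L': S2 → S5
read 'R': S5 → S4
read 'L': S4 → S0
read 'R': S0 → S4
read 'R': S4 → S6
read 'L': S6 → S2
read 'L': S2 → S5
read 'L': S5 → S5

S5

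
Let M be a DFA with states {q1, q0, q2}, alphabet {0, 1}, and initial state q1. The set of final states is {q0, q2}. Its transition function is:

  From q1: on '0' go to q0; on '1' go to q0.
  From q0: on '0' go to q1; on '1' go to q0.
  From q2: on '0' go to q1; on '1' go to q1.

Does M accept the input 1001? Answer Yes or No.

Trace: q1 -1-> q0 -0-> q1 -0-> q0 -1-> q0
End state q0 is accepting.

Yes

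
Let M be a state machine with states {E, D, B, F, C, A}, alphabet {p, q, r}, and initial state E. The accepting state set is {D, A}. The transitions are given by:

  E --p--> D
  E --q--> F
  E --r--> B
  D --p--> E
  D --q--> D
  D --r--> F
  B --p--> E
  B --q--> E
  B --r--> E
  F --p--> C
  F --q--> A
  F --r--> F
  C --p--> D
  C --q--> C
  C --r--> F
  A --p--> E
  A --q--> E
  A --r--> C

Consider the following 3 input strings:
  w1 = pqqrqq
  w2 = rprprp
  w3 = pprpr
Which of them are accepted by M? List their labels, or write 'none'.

w1: E → D → D → D → F → A → E  → end E, rejected
w2: E → B → E → B → E → B → E  → end E, rejected
w3: E → D → E → B → E → B  → end B, rejected

none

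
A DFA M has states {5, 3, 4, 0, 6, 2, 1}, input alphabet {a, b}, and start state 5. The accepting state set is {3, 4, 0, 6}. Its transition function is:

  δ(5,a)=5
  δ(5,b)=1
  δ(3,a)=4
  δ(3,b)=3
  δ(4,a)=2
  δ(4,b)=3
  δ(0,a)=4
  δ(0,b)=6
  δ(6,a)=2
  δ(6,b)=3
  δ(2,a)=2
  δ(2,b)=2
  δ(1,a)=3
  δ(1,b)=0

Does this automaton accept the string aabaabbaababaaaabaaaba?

5 → 5 → 5 → 1 → 3 → 4 → 3 → 3 → 4 → 2 → 2 → 2 → 2 → 2 → 2 → 2 → 2 → 2 → 2 → 2 → 2 → 2 → 2
End state 2 is not accepting.

No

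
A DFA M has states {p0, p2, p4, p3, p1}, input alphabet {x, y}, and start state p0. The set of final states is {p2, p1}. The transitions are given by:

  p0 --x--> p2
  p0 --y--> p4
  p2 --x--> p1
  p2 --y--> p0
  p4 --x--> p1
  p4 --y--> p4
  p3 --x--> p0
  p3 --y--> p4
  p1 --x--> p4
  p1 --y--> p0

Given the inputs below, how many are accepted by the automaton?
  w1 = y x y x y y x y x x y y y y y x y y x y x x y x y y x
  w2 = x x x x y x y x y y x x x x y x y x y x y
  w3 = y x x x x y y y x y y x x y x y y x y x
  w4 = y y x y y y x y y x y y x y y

w1:
  start at p0
  read 'y': p0 → p4
  read 'x': p4 → p1
  read 'y': p1 → p0
  read 'x': p0 → p2
  read 'y': p2 → p0
  read 'y': p0 → p4
  read 'x': p4 → p1
  read 'y': p1 → p0
  read 'x': p0 → p2
  read 'x': p2 → p1
  read 'y': p1 → p0
  read 'y': p0 → p4
  read 'y': p4 → p4
  read 'y': p4 → p4
  read 'y': p4 → p4
  read 'x': p4 → p1
  read 'y': p1 → p0
  read 'y': p0 → p4
  read 'x': p4 → p1
  read 'y': p1 → p0
  read 'x': p0 → p2
  read 'x': p2 → p1
  read 'y': p1 → p0
  read 'x': p0 → p2
  read 'y': p2 → p0
  read 'y': p0 → p4
  read 'x': p4 → p1
  end p1, accepted
w2:
  start at p0
  read 'x': p0 → p2
  read 'x': p2 → p1
  read 'x': p1 → p4
  read 'x': p4 → p1
  read 'y': p1 → p0
  read 'x': p0 → p2
  read 'y': p2 → p0
  read 'x': p0 → p2
  read 'y': p2 → p0
  read 'y': p0 → p4
  read 'x': p4 → p1
  read 'x': p1 → p4
  read 'x': p4 → p1
  read 'x': p1 → p4
  read 'y': p4 → p4
  read 'x': p4 → p1
  read 'y': p1 → p0
  read 'x': p0 → p2
  read 'y': p2 → p0
  read 'x': p0 → p2
  read 'y': p2 → p0
  end p0, rejected
w3:
  start at p0
  read 'y': p0 → p4
  read 'x': p4 → p1
  read 'x': p1 → p4
  read 'x': p4 → p1
  read 'x': p1 → p4
  read 'y': p4 → p4
  read 'y': p4 → p4
  read 'y': p4 → p4
  read 'x': p4 → p1
  read 'y': p1 → p0
  read 'y': p0 → p4
  read 'x': p4 → p1
  read 'x': p1 → p4
  read 'y': p4 → p4
  read 'x': p4 → p1
  read 'y': p1 → p0
  read 'y': p0 → p4
  read 'x': p4 → p1
  read 'y': p1 → p0
  read 'x': p0 → p2
  end p2, accepted
w4:
  start at p0
  read 'y': p0 → p4
  read 'y': p4 → p4
  read 'x': p4 → p1
  read 'y': p1 → p0
  read 'y': p0 → p4
  read 'y': p4 → p4
  read 'x': p4 → p1
  read 'y': p1 → p0
  read 'y': p0 → p4
  read 'x': p4 → p1
  read 'y': p1 → p0
  read 'y': p0 → p4
  read 'x': p4 → p1
  read 'y': p1 → p0
  read 'y': p0 → p4
  end p4, rejected

2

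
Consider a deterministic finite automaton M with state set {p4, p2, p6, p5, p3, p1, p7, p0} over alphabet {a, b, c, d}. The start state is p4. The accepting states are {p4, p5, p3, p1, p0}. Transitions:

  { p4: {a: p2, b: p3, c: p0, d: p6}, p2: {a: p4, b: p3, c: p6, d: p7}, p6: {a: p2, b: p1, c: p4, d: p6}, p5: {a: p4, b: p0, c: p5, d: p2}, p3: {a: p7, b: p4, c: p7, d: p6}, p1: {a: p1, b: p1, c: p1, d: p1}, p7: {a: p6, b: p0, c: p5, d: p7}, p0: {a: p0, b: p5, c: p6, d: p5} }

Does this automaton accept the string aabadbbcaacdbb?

Yes

start at p4
read 'a': p4 → p2
read 'a': p2 → p4
read 'b': p4 → p3
read 'a': p3 → p7
read 'd': p7 → p7
read 'b': p7 → p0
read 'b': p0 → p5
read 'c': p5 → p5
read 'a': p5 → p4
read 'a': p4 → p2
read 'c': p2 → p6
read 'd': p6 → p6
read 'b': p6 → p1
read 'b': p1 → p1
End state p1 is accepting.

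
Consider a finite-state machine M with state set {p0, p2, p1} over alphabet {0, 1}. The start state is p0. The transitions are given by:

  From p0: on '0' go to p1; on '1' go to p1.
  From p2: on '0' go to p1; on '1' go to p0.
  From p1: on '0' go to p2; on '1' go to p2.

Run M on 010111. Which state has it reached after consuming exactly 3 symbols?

Trace: p0 -0-> p1 -1-> p2 -0-> p1
After 3 symbols: p1.

p1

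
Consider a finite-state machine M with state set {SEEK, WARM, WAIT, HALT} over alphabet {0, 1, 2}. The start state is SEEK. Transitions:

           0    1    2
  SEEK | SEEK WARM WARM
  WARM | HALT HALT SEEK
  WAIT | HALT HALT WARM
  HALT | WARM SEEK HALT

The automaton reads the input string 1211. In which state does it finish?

start at SEEK
read '1': SEEK → WARM
read '2': WARM → SEEK
read '1': SEEK → WARM
read '1': WARM → HALT

HALT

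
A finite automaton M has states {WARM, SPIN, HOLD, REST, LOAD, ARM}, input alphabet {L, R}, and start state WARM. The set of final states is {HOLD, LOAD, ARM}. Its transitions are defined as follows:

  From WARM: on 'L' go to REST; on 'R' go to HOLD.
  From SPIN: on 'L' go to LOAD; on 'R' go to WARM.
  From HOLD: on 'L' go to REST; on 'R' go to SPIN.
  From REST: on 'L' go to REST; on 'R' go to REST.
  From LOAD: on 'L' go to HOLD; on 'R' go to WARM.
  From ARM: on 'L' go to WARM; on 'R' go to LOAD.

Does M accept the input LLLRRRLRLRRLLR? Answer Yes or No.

No

WARM → REST → REST → REST → REST → REST → REST → REST → REST → REST → REST → REST → REST → REST → REST
End state REST is not accepting.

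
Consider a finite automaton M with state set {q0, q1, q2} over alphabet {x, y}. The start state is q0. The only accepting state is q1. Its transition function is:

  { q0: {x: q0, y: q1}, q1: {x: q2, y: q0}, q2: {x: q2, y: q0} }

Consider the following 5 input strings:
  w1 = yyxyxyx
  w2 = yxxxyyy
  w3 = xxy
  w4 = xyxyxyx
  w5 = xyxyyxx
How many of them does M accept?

1

w1:
  start at q0
  read 'y': q0 → q1
  read 'y': q1 → q0
  read 'x': q0 → q0
  read 'y': q0 → q1
  read 'x': q1 → q2
  read 'y': q2 → q0
  read 'x': q0 → q0
  end q0, rejected
w2:
  start at q0
  read 'y': q0 → q1
  read 'x': q1 → q2
  read 'x': q2 → q2
  read 'x': q2 → q2
  read 'y': q2 → q0
  read 'y': q0 → q1
  read 'y': q1 → q0
  end q0, rejected
w3:
  start at q0
  read 'x': q0 → q0
  read 'x': q0 → q0
  read 'y': q0 → q1
  end q1, accepted
w4:
  start at q0
  read 'x': q0 → q0
  read 'y': q0 → q1
  read 'x': q1 → q2
  read 'y': q2 → q0
  read 'x': q0 → q0
  read 'y': q0 → q1
  read 'x': q1 → q2
  end q2, rejected
w5:
  start at q0
  read 'x': q0 → q0
  read 'y': q0 → q1
  read 'x': q1 → q2
  read 'y': q2 → q0
  read 'y': q0 → q1
  read 'x': q1 → q2
  read 'x': q2 → q2
  end q2, rejected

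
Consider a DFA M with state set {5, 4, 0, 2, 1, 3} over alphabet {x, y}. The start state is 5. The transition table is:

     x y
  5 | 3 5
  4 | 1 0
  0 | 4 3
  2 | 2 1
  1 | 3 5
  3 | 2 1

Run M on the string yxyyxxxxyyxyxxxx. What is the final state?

2

Trace: 5 -y-> 5 -x-> 3 -y-> 1 -y-> 5 -x-> 3 -x-> 2 -x-> 2 -x-> 2 -y-> 1 -y-> 5 -x-> 3 -y-> 1 -x-> 3 -x-> 2 -x-> 2 -x-> 2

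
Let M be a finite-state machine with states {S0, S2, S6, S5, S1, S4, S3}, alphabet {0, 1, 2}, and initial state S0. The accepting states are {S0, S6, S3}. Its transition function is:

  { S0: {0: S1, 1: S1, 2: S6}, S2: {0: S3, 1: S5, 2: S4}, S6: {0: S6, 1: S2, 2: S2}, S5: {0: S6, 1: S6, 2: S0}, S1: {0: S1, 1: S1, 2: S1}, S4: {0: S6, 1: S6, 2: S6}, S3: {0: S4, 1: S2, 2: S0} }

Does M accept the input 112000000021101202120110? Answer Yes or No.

S0 → S1 → S1 → S1 → S1 → S1 → S1 → S1 → S1 → S1 → S1 → S1 → S1 → S1 → S1 → S1 → S1 → S1 → S1 → S1 → S1 → S1 → S1 → S1 → S1
End state S1 is not accepting.

No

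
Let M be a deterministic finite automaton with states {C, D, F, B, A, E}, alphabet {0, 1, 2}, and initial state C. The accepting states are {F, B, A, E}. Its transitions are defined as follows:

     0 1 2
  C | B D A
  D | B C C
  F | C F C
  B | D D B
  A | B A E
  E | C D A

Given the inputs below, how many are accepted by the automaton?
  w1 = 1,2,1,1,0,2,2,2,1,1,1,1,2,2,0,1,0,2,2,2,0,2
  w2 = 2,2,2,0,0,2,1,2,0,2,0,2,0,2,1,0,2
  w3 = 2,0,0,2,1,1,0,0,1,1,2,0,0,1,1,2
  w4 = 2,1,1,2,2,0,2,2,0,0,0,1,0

2

w1: Trace: C -1-> D -2-> C -1-> D -1-> C -0-> B -2-> B -2-> B -2-> B -1-> D -1-> C -1-> D -1-> C -2-> A -2-> E -0-> C -1-> D -0-> B -2-> B -2-> B -2-> B -0-> D -2-> C  → end C, rejected
w2: Trace: C -2-> A -2-> E -2-> A -0-> B -0-> D -2-> C -1-> D -2-> C -0-> B -2-> B -0-> D -2-> C -0-> B -2-> B -1-> D -0-> B -2-> B  → end B, accepted
w3: Trace: C -2-> A -0-> B -0-> D -2-> C -1-> D -1-> C -0-> B -0-> D -1-> C -1-> D -2-> C -0-> B -0-> D -1-> C -1-> D -2-> C  → end C, rejected
w4: Trace: C -2-> A -1-> A -1-> A -2-> E -2-> A -0-> B -2-> B -2-> B -0-> D -0-> B -0-> D -1-> C -0-> B  → end B, accepted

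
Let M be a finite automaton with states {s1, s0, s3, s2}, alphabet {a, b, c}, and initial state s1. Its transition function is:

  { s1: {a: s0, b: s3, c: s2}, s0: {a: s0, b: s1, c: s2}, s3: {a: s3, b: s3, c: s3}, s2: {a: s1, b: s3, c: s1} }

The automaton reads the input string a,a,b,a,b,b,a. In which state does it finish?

s3

start at s1
read 'a': s1 → s0
read 'a': s0 → s0
read 'b': s0 → s1
read 'a': s1 → s0
read 'b': s0 → s1
read 'b': s1 → s3
read 'a': s3 → s3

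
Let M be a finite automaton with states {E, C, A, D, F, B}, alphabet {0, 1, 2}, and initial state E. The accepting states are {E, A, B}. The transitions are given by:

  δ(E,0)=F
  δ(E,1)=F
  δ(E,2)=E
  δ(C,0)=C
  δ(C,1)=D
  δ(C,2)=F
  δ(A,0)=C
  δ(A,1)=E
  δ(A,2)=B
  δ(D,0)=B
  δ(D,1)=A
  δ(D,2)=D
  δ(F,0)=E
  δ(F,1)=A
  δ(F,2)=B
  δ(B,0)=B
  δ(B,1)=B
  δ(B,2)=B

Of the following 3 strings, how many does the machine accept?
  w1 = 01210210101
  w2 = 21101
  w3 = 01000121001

w1:
  start at E
  read '0': E → F
  read '1': F → A
  read '2': A → B
  read '1': B → B
  read '0': B → B
  read '2': B → B
  read '1': B → B
  read '0': B → B
  read '1': B → B
  read '0': B → B
  read '1': B → B
  end B, accepted
w2:
  start at E
  read '2': E → E
  read '1': E → F
  read '1': F → A
  read '0': A → C
  read '1': C → D
  end D, rejected
w3:
  start at E
  read '0': E → F
  read '1': F → A
  read '0': A → C
  read '0': C → C
  read '0': C → C
  read '1': C → D
  read '2': D → D
  read '1': D → A
  read '0': A → C
  read '0': C → C
  read '1': C → D
  end D, rejected

1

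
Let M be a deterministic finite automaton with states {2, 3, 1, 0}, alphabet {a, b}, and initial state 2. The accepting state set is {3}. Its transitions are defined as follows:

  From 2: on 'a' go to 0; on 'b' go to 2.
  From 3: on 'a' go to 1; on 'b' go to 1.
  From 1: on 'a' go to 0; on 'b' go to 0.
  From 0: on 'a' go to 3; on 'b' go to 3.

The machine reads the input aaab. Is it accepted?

No

2 → 0 → 3 → 1 → 0
End state 0 is not accepting.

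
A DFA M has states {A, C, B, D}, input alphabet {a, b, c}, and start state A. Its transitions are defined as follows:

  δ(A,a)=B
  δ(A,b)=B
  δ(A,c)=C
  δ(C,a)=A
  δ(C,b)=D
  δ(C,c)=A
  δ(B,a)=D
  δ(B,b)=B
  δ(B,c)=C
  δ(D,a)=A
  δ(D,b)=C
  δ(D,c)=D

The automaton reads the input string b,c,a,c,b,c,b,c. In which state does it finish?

A

A → B → C → A → C → D → D → C → A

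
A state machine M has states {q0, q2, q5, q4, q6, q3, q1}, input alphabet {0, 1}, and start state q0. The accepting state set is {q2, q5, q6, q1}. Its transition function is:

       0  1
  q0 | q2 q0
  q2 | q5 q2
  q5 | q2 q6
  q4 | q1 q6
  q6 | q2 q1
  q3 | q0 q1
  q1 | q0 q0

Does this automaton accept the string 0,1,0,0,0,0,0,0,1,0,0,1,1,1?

start at q0
read '0': q0 → q2
read '1': q2 → q2
read '0': q2 → q5
read '0': q5 → q2
read '0': q2 → q5
read '0': q5 → q2
read '0': q2 → q5
read '0': q5 → q2
read '1': q2 → q2
read '0': q2 → q5
read '0': q5 → q2
read '1': q2 → q2
read '1': q2 → q2
read '1': q2 → q2
End state q2 is accepting.

Yes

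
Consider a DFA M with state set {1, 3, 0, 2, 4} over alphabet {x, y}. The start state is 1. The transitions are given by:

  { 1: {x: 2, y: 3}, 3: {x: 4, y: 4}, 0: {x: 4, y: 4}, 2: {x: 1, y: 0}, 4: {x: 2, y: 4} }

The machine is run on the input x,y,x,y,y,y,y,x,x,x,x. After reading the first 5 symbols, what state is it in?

1 → 2 → 0 → 4 → 4 → 4
After 5 symbols: 4.

4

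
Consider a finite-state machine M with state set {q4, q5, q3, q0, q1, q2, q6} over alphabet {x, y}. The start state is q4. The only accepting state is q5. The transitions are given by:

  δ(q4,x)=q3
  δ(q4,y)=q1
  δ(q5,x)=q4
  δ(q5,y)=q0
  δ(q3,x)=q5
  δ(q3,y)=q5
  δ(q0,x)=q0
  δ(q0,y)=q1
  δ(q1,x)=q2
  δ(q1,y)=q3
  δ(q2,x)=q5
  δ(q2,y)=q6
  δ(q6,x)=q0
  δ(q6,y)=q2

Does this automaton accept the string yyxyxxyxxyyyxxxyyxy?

Trace: q4 -y-> q1 -y-> q3 -x-> q5 -y-> q0 -x-> q0 -x-> q0 -y-> q1 -x-> q2 -x-> q5 -y-> q0 -y-> q1 -y-> q3 -x-> q5 -x-> q4 -x-> q3 -y-> q5 -y-> q0 -x-> q0 -y-> q1
End state q1 is not accepting.

No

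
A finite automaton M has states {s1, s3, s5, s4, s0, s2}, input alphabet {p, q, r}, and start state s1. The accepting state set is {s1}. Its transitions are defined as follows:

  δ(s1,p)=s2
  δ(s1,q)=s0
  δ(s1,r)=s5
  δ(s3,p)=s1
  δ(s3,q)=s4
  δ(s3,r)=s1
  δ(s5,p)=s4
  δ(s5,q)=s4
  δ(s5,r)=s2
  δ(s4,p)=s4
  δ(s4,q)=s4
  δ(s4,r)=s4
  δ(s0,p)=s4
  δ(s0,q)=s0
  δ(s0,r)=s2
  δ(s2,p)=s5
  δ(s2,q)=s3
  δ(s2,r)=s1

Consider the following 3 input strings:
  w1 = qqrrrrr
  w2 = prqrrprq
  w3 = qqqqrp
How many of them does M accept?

1

w1: s1 → s0 → s0 → s2 → s1 → s5 → s2 → s1  → end s1, accepted
w2: s1 → s2 → s1 → s0 → s2 → s1 → s2 → s1 → s0  → end s0, rejected
w3: s1 → s0 → s0 → s0 → s0 → s2 → s5  → end s5, rejected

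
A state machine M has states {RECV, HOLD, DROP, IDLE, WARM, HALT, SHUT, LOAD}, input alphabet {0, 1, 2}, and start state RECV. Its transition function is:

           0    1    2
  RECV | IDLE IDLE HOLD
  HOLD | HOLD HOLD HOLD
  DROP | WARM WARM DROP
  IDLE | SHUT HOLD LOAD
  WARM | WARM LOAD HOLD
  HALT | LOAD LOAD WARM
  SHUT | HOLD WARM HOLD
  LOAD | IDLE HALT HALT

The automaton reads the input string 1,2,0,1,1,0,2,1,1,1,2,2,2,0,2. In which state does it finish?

HOLD

start at RECV
read '1': RECV → IDLE
read '2': IDLE → LOAD
read '0': LOAD → IDLE
read '1': IDLE → HOLD
read '1': HOLD → HOLD
read '0': HOLD → HOLD
read '2': HOLD → HOLD
read '1': HOLD → HOLD
read '1': HOLD → HOLD
read '1': HOLD → HOLD
read '2': HOLD → HOLD
read '2': HOLD → HOLD
read '2': HOLD → HOLD
read '0': HOLD → HOLD
read '2': HOLD → HOLD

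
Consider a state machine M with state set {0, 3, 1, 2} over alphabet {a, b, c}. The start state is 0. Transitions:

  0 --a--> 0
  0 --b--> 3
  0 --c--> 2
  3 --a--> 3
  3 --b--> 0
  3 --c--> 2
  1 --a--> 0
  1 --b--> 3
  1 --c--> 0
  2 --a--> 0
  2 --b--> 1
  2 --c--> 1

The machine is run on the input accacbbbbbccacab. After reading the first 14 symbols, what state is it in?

0 → 0 → 2 → 1 → 0 → 2 → 1 → 3 → 0 → 3 → 0 → 2 → 1 → 0 → 2
After 14 symbols: 2.

2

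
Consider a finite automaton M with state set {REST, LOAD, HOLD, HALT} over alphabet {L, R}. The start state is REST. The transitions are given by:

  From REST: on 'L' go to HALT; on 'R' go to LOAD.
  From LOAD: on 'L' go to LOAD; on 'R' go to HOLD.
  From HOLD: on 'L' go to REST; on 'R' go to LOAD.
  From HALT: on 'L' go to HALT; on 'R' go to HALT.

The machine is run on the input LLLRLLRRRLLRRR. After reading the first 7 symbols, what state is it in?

HALT

start at REST
read 'L': REST → HALT
read 'L': HALT → HALT
read 'L': HALT → HALT
read 'R': HALT → HALT
read 'L': HALT → HALT
read 'L': HALT → HALT
read 'R': HALT → HALT
After 7 symbols: HALT.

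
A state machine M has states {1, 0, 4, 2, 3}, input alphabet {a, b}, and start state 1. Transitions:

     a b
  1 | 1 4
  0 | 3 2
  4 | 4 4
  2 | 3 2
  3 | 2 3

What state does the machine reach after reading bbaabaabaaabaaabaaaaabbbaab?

4

start at 1
read 'b': 1 → 4
read 'b': 4 → 4
read 'a': 4 → 4
read 'a': 4 → 4
read 'b': 4 → 4
read 'a': 4 → 4
read 'a': 4 → 4
read 'b': 4 → 4
read 'a': 4 → 4
read 'a': 4 → 4
read 'a': 4 → 4
read 'b': 4 → 4
read 'a': 4 → 4
read 'a': 4 → 4
read 'a': 4 → 4
read 'b': 4 → 4
read 'a': 4 → 4
read 'a': 4 → 4
read 'a': 4 → 4
read 'a': 4 → 4
read 'a': 4 → 4
read 'b': 4 → 4
read 'b': 4 → 4
read 'b': 4 → 4
read 'a': 4 → 4
read 'a': 4 → 4
read 'b': 4 → 4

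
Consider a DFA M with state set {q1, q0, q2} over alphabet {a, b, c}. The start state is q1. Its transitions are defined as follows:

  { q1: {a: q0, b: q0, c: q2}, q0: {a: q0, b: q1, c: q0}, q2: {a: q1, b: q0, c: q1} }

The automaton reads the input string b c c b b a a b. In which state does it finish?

q1

start at q1
read 'b': q1 → q0
read 'c': q0 → q0
read 'c': q0 → q0
read 'b': q0 → q1
read 'b': q1 → q0
read 'a': q0 → q0
read 'a': q0 → q0
read 'b': q0 → q1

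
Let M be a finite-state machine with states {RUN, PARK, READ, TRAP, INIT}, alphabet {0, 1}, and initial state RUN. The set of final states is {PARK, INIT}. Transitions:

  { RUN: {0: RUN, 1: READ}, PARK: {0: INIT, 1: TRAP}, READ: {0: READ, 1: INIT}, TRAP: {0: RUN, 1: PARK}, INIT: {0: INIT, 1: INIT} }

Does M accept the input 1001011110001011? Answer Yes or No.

start at RUN
read '1': RUN → READ
read '0': READ → READ
read '0': READ → READ
read '1': READ → INIT
read '0': INIT → INIT
read '1': INIT → INIT
read '1': INIT → INIT
read '1': INIT → INIT
read '1': INIT → INIT
read '0': INIT → INIT
read '0': INIT → INIT
read '0': INIT → INIT
read '1': INIT → INIT
read '0': INIT → INIT
read '1': INIT → INIT
read '1': INIT → INIT
End state INIT is accepting.

Yes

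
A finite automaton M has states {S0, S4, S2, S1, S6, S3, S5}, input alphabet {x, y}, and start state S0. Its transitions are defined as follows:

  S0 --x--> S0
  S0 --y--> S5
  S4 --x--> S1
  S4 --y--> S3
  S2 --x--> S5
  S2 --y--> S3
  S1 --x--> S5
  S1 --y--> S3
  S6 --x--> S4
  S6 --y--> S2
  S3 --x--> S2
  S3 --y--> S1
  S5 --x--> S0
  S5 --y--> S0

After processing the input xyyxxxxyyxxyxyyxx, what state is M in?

S0

Trace: S0 -x-> S0 -y-> S5 -y-> S0 -x-> S0 -x-> S0 -x-> S0 -x-> S0 -y-> S5 -y-> S0 -x-> S0 -x-> S0 -y-> S5 -x-> S0 -y-> S5 -y-> S0 -x-> S0 -x-> S0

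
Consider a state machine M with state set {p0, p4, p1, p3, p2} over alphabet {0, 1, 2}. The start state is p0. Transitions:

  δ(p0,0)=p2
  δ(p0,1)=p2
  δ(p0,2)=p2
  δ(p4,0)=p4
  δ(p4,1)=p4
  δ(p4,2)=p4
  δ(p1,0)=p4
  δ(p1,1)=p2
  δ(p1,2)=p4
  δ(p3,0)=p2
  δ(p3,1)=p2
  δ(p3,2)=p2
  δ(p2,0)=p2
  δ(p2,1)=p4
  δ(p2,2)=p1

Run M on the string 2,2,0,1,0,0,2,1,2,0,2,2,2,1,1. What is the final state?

p4

Trace: p0 -2-> p2 -2-> p1 -0-> p4 -1-> p4 -0-> p4 -0-> p4 -2-> p4 -1-> p4 -2-> p4 -0-> p4 -2-> p4 -2-> p4 -2-> p4 -1-> p4 -1-> p4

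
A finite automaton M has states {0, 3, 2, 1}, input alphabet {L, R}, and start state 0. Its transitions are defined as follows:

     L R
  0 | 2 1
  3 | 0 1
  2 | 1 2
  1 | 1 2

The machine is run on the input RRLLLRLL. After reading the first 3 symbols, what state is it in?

Trace: 0 -R-> 1 -R-> 2 -L-> 1
After 3 symbols: 1.

1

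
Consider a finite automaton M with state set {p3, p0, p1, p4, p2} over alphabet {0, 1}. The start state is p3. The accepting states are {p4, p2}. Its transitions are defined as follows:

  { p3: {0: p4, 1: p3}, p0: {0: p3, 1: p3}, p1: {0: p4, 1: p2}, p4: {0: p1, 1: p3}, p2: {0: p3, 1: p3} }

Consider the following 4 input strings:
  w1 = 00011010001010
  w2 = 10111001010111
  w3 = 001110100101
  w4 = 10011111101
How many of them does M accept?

w1: Trace: p3 -0-> p4 -0-> p1 -0-> p4 -1-> p3 -1-> p3 -0-> p4 -1-> p3 -0-> p4 -0-> p1 -0-> p4 -1-> p3 -0-> p4 -1-> p3 -0-> p4  → end p4, accepted
w2: Trace: p3 -1-> p3 -0-> p4 -1-> p3 -1-> p3 -1-> p3 -0-> p4 -0-> p1 -1-> p2 -0-> p3 -1-> p3 -0-> p4 -1-> p3 -1-> p3 -1-> p3  → end p3, rejected
w3: Trace: p3 -0-> p4 -0-> p1 -1-> p2 -1-> p3 -1-> p3 -0-> p4 -1-> p3 -0-> p4 -0-> p1 -1-> p2 -0-> p3 -1-> p3  → end p3, rejected
w4: Trace: p3 -1-> p3 -0-> p4 -0-> p1 -1-> p2 -1-> p3 -1-> p3 -1-> p3 -1-> p3 -1-> p3 -0-> p4 -1-> p3  → end p3, rejected

1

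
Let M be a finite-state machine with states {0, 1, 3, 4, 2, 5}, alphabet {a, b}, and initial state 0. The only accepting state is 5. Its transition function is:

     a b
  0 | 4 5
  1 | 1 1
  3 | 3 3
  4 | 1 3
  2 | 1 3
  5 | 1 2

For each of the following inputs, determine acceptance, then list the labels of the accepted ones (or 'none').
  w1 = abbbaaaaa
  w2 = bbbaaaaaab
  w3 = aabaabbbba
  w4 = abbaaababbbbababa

w1:
  start at 0
  read 'a': 0 → 4
  read 'b': 4 → 3
  read 'b': 3 → 3
  read 'b': 3 → 3
  read 'a': 3 → 3
  read 'a': 3 → 3
  read 'a': 3 → 3
  read 'a': 3 → 3
  read 'a': 3 → 3
  end 3, rejected
w2:
  start at 0
  read 'b': 0 → 5
  read 'b': 5 → 2
  read 'b': 2 → 3
  read 'a': 3 → 3
  read 'a': 3 → 3
  read 'a': 3 → 3
  read 'a': 3 → 3
  read 'a': 3 → 3
  read 'a': 3 → 3
  read 'b': 3 → 3
  end 3, rejected
w3:
  start at 0
  read 'a': 0 → 4
  read 'a': 4 → 1
  read 'b': 1 → 1
  read 'a': 1 → 1
  read 'a': 1 → 1
  read 'b': 1 → 1
  read 'b': 1 → 1
  read 'b': 1 → 1
  read 'b': 1 → 1
  read 'a': 1 → 1
  end 1, rejected
w4:
  start at 0
  read 'a': 0 → 4
  read 'b': 4 → 3
  read 'b': 3 → 3
  read 'a': 3 → 3
  read 'a': 3 → 3
  read 'a': 3 → 3
  read 'b': 3 → 3
  read 'a': 3 → 3
  read 'b': 3 → 3
  read 'b': 3 → 3
  read 'b': 3 → 3
  read 'b': 3 → 3
  read 'a': 3 → 3
  read 'b': 3 → 3
  read 'a': 3 → 3
  read 'b': 3 → 3
  read 'a': 3 → 3
  end 3, rejected

none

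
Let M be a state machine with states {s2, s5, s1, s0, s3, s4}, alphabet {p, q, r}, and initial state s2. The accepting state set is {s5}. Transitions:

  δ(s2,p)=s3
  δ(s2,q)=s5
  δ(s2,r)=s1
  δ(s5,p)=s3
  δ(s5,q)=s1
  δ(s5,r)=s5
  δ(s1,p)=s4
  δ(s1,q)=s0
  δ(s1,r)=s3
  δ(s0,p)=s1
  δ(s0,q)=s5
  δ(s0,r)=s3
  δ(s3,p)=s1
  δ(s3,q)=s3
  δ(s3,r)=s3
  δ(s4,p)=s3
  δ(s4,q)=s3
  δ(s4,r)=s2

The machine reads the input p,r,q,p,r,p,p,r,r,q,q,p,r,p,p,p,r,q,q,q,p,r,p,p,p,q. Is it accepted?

Trace: s2 -p-> s3 -r-> s3 -q-> s3 -p-> s1 -r-> s3 -p-> s1 -p-> s4 -r-> s2 -r-> s1 -q-> s0 -q-> s5 -p-> s3 -r-> s3 -p-> s1 -p-> s4 -p-> s3 -r-> s3 -q-> s3 -q-> s3 -q-> s3 -p-> s1 -r-> s3 -p-> s1 -p-> s4 -p-> s3 -q-> s3
End state s3 is not accepting.

No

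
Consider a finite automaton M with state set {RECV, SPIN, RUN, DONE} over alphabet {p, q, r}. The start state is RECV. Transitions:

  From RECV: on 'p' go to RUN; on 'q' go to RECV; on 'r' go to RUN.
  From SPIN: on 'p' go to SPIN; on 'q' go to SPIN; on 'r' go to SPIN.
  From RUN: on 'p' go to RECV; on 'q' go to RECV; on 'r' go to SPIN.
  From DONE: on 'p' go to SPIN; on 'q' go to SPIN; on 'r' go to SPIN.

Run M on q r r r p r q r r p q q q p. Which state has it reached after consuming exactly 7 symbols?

SPIN

start at RECV
read 'q': RECV → RECV
read 'r': RECV → RUN
read 'r': RUN → SPIN
read 'r': SPIN → SPIN
read 'p': SPIN → SPIN
read 'r': SPIN → SPIN
read 'q': SPIN → SPIN
After 7 symbols: SPIN.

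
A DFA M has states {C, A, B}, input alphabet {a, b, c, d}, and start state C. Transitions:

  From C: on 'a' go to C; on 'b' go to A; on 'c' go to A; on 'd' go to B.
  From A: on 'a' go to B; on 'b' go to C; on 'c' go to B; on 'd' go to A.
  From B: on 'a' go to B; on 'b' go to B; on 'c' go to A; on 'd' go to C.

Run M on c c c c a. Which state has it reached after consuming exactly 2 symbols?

B

C → A → B
After 2 symbols: B.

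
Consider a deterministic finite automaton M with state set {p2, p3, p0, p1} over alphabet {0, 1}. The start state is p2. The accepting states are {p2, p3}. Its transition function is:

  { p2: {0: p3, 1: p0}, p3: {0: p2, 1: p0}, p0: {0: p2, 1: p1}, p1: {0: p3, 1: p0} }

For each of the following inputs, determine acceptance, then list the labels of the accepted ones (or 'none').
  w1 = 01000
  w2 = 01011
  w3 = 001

w1

w1: Trace: p2 -0-> p3 -1-> p0 -0-> p2 -0-> p3 -0-> p2  → end p2, accepted
w2: Trace: p2 -0-> p3 -1-> p0 -0-> p2 -1-> p0 -1-> p1  → end p1, rejected
w3: Trace: p2 -0-> p3 -0-> p2 -1-> p0  → end p0, rejected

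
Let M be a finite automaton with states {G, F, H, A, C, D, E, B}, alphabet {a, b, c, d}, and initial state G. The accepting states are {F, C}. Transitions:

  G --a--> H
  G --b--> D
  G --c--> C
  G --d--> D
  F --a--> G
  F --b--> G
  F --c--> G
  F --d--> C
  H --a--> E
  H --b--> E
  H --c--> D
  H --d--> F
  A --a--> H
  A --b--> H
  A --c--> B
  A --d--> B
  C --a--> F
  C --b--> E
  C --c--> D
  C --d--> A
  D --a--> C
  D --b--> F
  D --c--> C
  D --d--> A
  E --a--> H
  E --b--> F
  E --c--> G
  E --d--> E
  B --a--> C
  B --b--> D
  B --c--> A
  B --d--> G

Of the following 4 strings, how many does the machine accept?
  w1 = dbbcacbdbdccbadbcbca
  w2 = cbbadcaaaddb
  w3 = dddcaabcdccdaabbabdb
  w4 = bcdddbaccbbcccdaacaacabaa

w1:
  start at G
  read 'd': G → D
  read 'b': D → F
  read 'b': F → G
  read 'c': G → C
  read 'a': C → F
  read 'c': F → G
  read 'b': G → D
  read 'd': D → A
  read 'b': A → H
  read 'd': H → F
  read 'c': F → G
  read 'c': G → C
  read 'b': C → E
  read 'a': E → H
  read 'd': H → F
  read 'b': F → G
  read 'c': G → C
  read 'b': C → E
  read 'c': E → G
  read 'a': G → H
  end H, rejected
w2:
  start at G
  read 'c': G → C
  read 'b': C → E
  read 'b': E → F
  read 'a': F → G
  read 'd': G → D
  read 'c': D → C
  read 'a': C → F
  read 'a': F → G
  read 'a': G → H
  read 'd': H → F
  read 'd': F → C
  read 'b': C → E
  end E, rejected
w3:
  start at G
  read 'd': G → D
  read 'd': D → A
  read 'd': A → B
  read 'c': B → A
  read 'a': A → H
  read 'a': H → E
  read 'b': E → F
  read 'c': F → G
  read 'd': G → D
  read 'c': D → C
  read 'c': C → D
  read 'd': D → A
  read 'a': A → H
  read 'a': H → E
  read 'b': E → F
  read 'b': F → G
  read 'a': G → H
  read 'b': H → E
  read 'd': E → E
  read 'b': E → F
  end F, accepted
w4:
  start at G
  read 'b': G → D
  read 'c': D → C
  read 'd': C → A
  read 'd': A → B
  read 'd': B → G
  read 'b': G → D
  read 'a': D → C
  read 'c': C → D
  read 'c': D → C
  read 'b': C → E
  read 'b': E → F
  read 'c': F → G
  read 'c': G → C
  read 'c': C → D
  read 'd': D → A
  read 'a': A → H
  read 'a': H → E
  read 'c': E → G
  read 'a': G → H
  read 'a': H → E
  read 'c': E → G
  read 'a': G → H
  read 'b': H → E
  read 'a': E → H
  read 'a': H → E
  end E, rejected

1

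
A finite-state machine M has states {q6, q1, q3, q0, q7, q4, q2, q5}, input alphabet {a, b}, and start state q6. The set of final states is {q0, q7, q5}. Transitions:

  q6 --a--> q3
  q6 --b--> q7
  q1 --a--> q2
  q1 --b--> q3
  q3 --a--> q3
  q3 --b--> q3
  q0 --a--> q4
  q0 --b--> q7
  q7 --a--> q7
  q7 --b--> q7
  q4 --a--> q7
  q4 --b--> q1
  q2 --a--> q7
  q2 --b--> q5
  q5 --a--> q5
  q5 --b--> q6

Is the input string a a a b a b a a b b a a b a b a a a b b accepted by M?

q6 → q3 → q3 → q3 → q3 → q3 → q3 → q3 → q3 → q3 → q3 → q3 → q3 → q3 → q3 → q3 → q3 → q3 → q3 → q3 → q3
End state q3 is not accepting.

No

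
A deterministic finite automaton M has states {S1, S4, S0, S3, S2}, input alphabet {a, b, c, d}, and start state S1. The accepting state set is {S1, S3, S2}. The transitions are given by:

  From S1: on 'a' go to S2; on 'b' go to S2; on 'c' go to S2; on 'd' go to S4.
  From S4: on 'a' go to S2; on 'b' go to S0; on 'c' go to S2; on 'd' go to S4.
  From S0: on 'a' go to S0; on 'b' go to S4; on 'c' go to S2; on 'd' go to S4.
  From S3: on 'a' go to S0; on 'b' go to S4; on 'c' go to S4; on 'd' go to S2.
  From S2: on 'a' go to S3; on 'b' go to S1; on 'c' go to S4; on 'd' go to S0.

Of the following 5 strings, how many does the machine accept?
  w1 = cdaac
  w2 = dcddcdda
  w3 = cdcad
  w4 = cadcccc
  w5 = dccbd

4

w1: Trace: S1 -c-> S2 -d-> S0 -a-> S0 -a-> S0 -c-> S2  → end S2, accepted
w2: Trace: S1 -d-> S4 -c-> S2 -d-> S0 -d-> S4 -c-> S2 -d-> S0 -d-> S4 -a-> S2  → end S2, accepted
w3: Trace: S1 -c-> S2 -d-> S0 -c-> S2 -a-> S3 -d-> S2  → end S2, accepted
w4: Trace: S1 -c-> S2 -a-> S3 -d-> S2 -c-> S4 -c-> S2 -c-> S4 -c-> S2  → end S2, accepted
w5: Trace: S1 -d-> S4 -c-> S2 -c-> S4 -b-> S0 -d-> S4  → end S4, rejected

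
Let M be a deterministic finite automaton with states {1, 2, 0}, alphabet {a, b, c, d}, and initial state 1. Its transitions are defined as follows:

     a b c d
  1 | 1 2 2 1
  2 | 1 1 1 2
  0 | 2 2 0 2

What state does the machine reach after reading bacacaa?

Trace: 1 -b-> 2 -a-> 1 -c-> 2 -a-> 1 -c-> 2 -a-> 1 -a-> 1

1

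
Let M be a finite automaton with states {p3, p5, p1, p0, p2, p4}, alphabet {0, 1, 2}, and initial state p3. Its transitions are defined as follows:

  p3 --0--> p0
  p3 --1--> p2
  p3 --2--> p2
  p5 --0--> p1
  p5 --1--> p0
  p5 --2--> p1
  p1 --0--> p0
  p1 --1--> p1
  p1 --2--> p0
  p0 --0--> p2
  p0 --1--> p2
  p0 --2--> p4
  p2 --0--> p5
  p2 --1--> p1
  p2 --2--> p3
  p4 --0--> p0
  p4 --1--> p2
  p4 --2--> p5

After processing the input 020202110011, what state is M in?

p1

Trace: p3 -0-> p0 -2-> p4 -0-> p0 -2-> p4 -0-> p0 -2-> p4 -1-> p2 -1-> p1 -0-> p0 -0-> p2 -1-> p1 -1-> p1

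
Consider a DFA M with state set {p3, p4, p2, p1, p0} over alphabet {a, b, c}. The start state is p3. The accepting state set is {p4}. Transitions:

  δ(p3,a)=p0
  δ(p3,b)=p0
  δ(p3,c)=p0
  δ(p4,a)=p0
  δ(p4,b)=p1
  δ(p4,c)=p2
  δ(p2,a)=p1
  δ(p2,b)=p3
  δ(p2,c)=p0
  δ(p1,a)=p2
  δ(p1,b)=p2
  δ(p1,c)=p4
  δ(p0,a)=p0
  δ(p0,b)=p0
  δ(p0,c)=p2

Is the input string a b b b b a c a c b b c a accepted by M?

Trace: p3 -a-> p0 -b-> p0 -b-> p0 -b-> p0 -b-> p0 -a-> p0 -c-> p2 -a-> p1 -c-> p4 -b-> p1 -b-> p2 -c-> p0 -a-> p0
End state p0 is not accepting.

No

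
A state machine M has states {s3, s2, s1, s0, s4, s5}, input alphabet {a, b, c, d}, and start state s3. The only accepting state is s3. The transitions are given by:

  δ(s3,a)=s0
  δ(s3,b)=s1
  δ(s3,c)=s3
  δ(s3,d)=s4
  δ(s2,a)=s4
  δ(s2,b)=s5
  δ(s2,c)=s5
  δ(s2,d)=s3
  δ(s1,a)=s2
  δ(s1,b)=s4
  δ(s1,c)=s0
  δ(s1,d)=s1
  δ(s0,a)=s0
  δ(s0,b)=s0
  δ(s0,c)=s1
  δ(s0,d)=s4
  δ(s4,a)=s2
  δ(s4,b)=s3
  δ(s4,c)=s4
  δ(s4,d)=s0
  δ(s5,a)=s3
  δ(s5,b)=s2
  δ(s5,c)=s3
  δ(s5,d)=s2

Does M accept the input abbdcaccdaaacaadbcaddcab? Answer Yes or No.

s3 → s0 → s0 → s0 → s4 → s4 → s2 → s5 → s3 → s4 → s2 → s4 → s2 → s5 → s3 → s0 → s4 → s3 → s3 → s0 → s4 → s0 → s1 → s2 → s5
End state s5 is not accepting.

No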